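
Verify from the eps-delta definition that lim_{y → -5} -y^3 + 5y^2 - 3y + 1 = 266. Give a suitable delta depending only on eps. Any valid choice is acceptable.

delta = min(1, eps/149)

Fix eps > 0. We want delta > 0 such that 0 < |y + 5| < delta implies |(-y^3 + 5y^2 - 3y + 1) − 266| < eps.
(-y^3 + 5y^2 - 3y + 1) − 266 = -y^3 + 5y^2 - 3y - 265 = (y + 5)(-y^2 + 10y - 53).
So |(-y^3 + 5y^2 - 3y + 1) − 266| = |y + 5|·|-y^2 + 10y - 53|.
Assume first that |y + 5| < 1, so |y| < 6. Then |-y^2 + 10y - 53| ≤ 6^2 + 10·6 + 53 = 149.
Hence |(-y^3 + 5y^2 - 3y + 1) − 266| ≤ 149|y + 5| < eps provided |y + 5| < eps/149.
Take delta = min(1, eps/149). Then 0 < |y + 5| < delta gives both |y + 5| < 1 and |y + 5| < eps/149, so |(-y^3 + 5y^2 - 3y + 1) − 266| < eps.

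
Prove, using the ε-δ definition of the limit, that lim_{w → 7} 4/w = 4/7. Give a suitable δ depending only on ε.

δ = min(7/2, (49/8)ε)

Fix ε > 0. We seek δ > 0 such that 0 < |w − 7| < δ implies |4/w − (4/7)| < ε.
|4/w − (4/7)| = 4·|7 − w|/(7·|w|) = 4|w − 7|/(7|w|).
Require δ ≤ 7/2 so that |w| > 7 − 7/2 = 7/2, hence 7|w| > 49/2.
Then |4/w − (4/7)| < 4|w − 7|/(49/2), which is < ε when |w − 7| < (49/8)ε.
Take δ = min(7/2, (49/8)ε). Then 0 < |w − 7| < δ gives both |w − 7| < 7/2 and |w − 7| < (49/8)ε, so |4/w − (4/7)| < ε.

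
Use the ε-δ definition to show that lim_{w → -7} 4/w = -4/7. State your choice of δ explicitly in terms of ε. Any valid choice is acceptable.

Let ε > 0. We seek δ > 0 such that 0 < |w + 7| < δ implies |4/w + 4/7| < ε.
|4/w + 4/7| = 4·|-7 − w|/(7·|w|) = 4|w + 7|/(7|w|).
Restrict δ ≤ 7/2. Then |w + 7| < 7/2 gives |w| > 7/2, so 7|w| > 49/2.
Then |4/w + 4/7| < 4|w + 7|/(49/2), which is < ε when |w + 7| < (49/8)ε.
Take δ = min(7/2, (49/8)ε). Then 0 < |w + 7| < δ gives both |w + 7| < 7/2 and |w + 7| < (49/8)ε, so |4/w + 4/7| < ε.

δ = min(7/2, (49/8)ε)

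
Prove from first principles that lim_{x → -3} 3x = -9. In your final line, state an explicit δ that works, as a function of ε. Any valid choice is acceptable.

Let ε > 0. We need δ > 0 so that 0 < |x + 3| < δ implies |(3x) + 9| < ε.
Since (3x) + 9 = 3(x + 3), we have |(3x) + 9| = 3|x + 3|.
Thus it suffices that |x + 3| < ε/3.
Take δ = ε/3. If 0 < |x + 3| < δ then |(3x) + 9| = 3|x + 3| < 3·(ε/3) = ε.

δ = ε/3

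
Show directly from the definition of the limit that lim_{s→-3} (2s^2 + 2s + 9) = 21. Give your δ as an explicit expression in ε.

Suppose ε > 0. We want δ > 0 such that 0 < |s + 3| < δ implies |(2s^2 + 2s + 9) − 21| < ε.
(2s^2 + 2s + 9) − 21 = 2s^2 + 2s - 12 = (s + 3)(2s - 4).
So |(2s^2 + 2s + 9) − 21| = |s + 3|·|2s - 4|.
Require δ ≤ 2. Then |s + 3| < 2 gives |s| < 5, and by the triangle inequality |2s - 4| ≤ 2·5 + 4 = 14.
Hence |(2s^2 + 2s + 9) − 21| ≤ 14|s + 3| < ε provided |s + 3| < ε/14.
Take δ = min(2, ε/14). Then 0 < |s + 3| < δ gives both |s + 3| < 2 and |s + 3| < ε/14, so |(2s^2 + 2s + 9) − 21| < ε.

δ = min(2, ε/14)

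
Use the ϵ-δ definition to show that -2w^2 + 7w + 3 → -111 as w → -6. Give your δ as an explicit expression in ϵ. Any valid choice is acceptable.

Let ϵ > 0 be given. We want δ > 0 such that 0 < |w + 6| < δ implies |(-2w^2 + 7w + 3) + 111| < ϵ.
(-2w^2 + 7w + 3) + 111 = -2w^2 + 7w + 114 = (w + 6)(-2w + 19).
So |(-2w^2 + 7w + 3) + 111| = |w + 6|·|-2w + 19|.
Assume first that |w + 6| < 1, so |w| < 7. Then |-2w + 19| ≤ 2·7 + 19 = 33.
Hence |(-2w^2 + 7w + 3) + 111| ≤ 33|w + 6| < ϵ provided |w + 6| < ϵ/33.
Choosing δ = min(1, ϵ/33) ensures both conditions, hence |(-2w^2 + 7w + 3) + 111| < ϵ.

δ = min(1, ϵ/33)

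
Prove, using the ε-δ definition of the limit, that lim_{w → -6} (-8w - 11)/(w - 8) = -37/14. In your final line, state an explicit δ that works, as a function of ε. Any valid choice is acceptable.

δ = min(7, (98/75)ε)

Let ε > 0. We want δ > 0 with 0 < |w + 6| < δ ⇒ |(-8w - 11)/(w - 8) + 37/14| < ε.
Combining over a common denominator, (-8w - 11)/(w - 8) + 37/14 = [(-8w - 11)·(-14) − 37·(w - 8)] / [(-14)·(w - 8)] = 75(w + 6) / ((-14)(w - 8)).
So |(-8w - 11)/(w - 8) + 37/14| = 75|w + 6| / (14·|w − 8|).
Restrict δ ≤ 7. Then |w + 6| < 7 gives |w − 8| = |(w + 6) + (-14)| ≥ 14 − 7 = 7.
Hence |(-8w - 11)/(w - 8) + 37/14| < 75|w + 6|/(14·7) = (75/98)|w + 6|, which is < ε once |w + 6| < (98/75)ε.
Take δ = min(7, (98/75)ε). Then 0 < |w + 6| < δ forces both bounds, so |(-8w - 11)/(w - 8) + 37/14| < ε.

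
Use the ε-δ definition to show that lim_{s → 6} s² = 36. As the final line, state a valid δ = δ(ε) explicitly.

Fix ε > 0. We seek δ > 0 with 0 < |s − 6| < δ ⇒ |s² − 36| < ε.
Factor: s² − 36 = (s − 6)(s + 6), so |s² − 36| = |s − 6|·|s + 6|.
Impose δ ≤ 2 so that |s| < 8; then |s + 6| ≤ 14.
Hence |s² − 36| ≤ 14|s − 6|, which is < ε once |s − 6| < ε/14.
Take δ = min(2, ε/14). If 0 < |s − 6| < δ then both bounds hold and |s² − 36| ≤ 14|s − 6| < 14·(ε/14) = ε.

δ = min(2, ε/14)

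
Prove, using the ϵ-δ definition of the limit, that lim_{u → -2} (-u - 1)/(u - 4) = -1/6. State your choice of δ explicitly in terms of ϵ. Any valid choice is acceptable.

Suppose ϵ > 0. We want δ > 0 with 0 < |u + 2| < δ ⇒ |(-u - 1)/(u - 4) + 1/6| < ϵ.
Combining over a common denominator, (-u - 1)/(u - 4) + 1/6 = [(-u - 1)·(-6) − 1·(u - 4)] / [(-6)·(u - 4)] = 5(u + 2) / ((-6)(u - 4)).
So |(-u - 1)/(u - 4) + 1/6| = 5|u + 2| / (6·|u − 4|).
Require δ ≤ 3, so |u − 4| ≥ |-6| − |u + 2| > 6 − 3 = 3.
Hence |(-u - 1)/(u - 4) + 1/6| < 5|u + 2|/(6·3) = (5/18)|u + 2|, which is < ϵ once |u + 2| < (18/5)ϵ.
Take δ = min(3, (18/5)ϵ). Then 0 < |u + 2| < δ forces both bounds, so |(-u - 1)/(u - 4) + 1/6| < ϵ.

δ = min(3, (18/5)ϵ)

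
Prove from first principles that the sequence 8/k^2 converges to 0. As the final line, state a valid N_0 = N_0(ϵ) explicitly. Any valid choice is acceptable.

N_0 = (8/ϵ)^{1/2}

Suppose ϵ > 0. For k ≥ 1, |8/k^2 − 0| = 8/k^2.
8/k^2 < ϵ ⇔ k^2 > 8/ϵ ⇔ k > (8/ϵ)^{1/2}.
Take N_0 = (8/ϵ)^{1/2}. Then k > N_0 implies 8/k^2 < ϵ.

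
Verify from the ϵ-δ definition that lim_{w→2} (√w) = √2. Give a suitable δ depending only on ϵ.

Let ϵ > 0 be given. We want δ > 0 such that 0 < |w − 2| < δ implies |√w − √2| < ϵ.
Multiplying by the conjugate, |√w − √2| = |w − 2|/(√w + √2).
Restrict δ ≤ 2 so that |w − 2| < 2 forces w > 0, and then √w + √2 > √2.
Hence |√w − √2| < |w − 2|/√2, which is < ϵ once |w − 2| < √2·ϵ.
Take δ = min(2, √2·ϵ). If 0 < |w − 2| < δ then w > 0 and |√w − √2| < |w − 2|/√2 < ϵ.

δ = min(2, √2·ϵ)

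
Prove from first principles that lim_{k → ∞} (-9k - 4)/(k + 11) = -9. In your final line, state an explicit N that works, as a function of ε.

N = 95/ε

Fix ε > 0. For k ≥ 1, |(-9k - 4)/(k + 11) + 9| = |95|/((k + 11)) = 95/((k + 11)).
Since k + 11 ≥ k for k ≥ 1, this is ≤ 95/(k) = 95/k.
So |(-9k - 4)/(k + 11) + 9| < ε whenever k > 95/ε.
Take N = 95/ε. If k > N then |(-9k - 4)/(k + 11) + 9| ≤ 95/k < ε.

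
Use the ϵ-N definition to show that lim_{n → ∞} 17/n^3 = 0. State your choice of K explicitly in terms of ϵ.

K = (17/ϵ)^{1/3}

Fix ϵ > 0. For n ≥ 1, |17/n^3 − 0| = 17/n^3.
17/n^3 < ϵ ⇔ n^3 > 17/ϵ ⇔ n > (17/ϵ)^{1/3}.
Take K = (17/ϵ)^{1/3}. Then n > K implies 17/n^3 < ϵ.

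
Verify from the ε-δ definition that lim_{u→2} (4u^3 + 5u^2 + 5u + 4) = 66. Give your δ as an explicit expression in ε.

Fix ε > 0. We want δ > 0 such that 0 < |u − 2| < δ implies |(4u^3 + 5u^2 + 5u + 4) − 66| < ε.
(4u^3 + 5u^2 + 5u + 4) − 66 = 4u^3 + 5u^2 + 5u - 62 = (u − 2)(4u^2 + 13u + 31).
So |(4u^3 + 5u^2 + 5u + 4) − 66| = |u − 2|·|4u^2 + 13u + 31|.
Require δ ≤ 1. Then |u − 2| < 1 gives |u| < 3, and by the triangle inequality |4u^2 + 13u + 31| ≤ 4·3^2 + 13·3 + 31 = 106.
Hence |(4u^3 + 5u^2 + 5u + 4) − 66| ≤ 106|u − 2| < ε provided |u − 2| < ε/106.
Take δ = min(1, ε/106). Then 0 < |u − 2| < δ gives both |u − 2| < 1 and |u − 2| < ε/106, so |(4u^3 + 5u^2 + 5u + 4) − 66| < ε.

δ = min(1, ε/106)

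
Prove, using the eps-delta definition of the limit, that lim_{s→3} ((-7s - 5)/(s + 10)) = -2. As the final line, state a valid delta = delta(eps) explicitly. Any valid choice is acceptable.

delta = min(13/2, (13/10)eps)

Let eps > 0. We want delta > 0 with 0 < |s − 3| < delta ⇒ |(-7s - 5)/(s + 10) + 2| < eps.
Combining over a common denominator, (-7s - 5)/(s + 10) + 2 = [(-7s - 5)·13 − (-26)·(s + 10)] / [13·(s + 10)] = -65(s − 3) / (13(s + 10)).
So |(-7s - 5)/(s + 10) + 2| = 65|s − 3| / (13·|s + 10|).
Restrict delta ≤ 13/2. Then |s − 3| < 13/2 gives |s + 10| = |(s − 3) + 13| ≥ 13 − 13/2 = 13/2.
Hence |(-7s - 5)/(s + 10) + 2| < 65|s − 3|/(13·(13/2)) = (10/13)|s − 3|, which is < eps once |s − 3| < (13/10)eps.
Take delta = min(13/2, (13/10)eps). Then 0 < |s − 3| < delta forces both bounds, so |(-7s - 5)/(s + 10) + 2| < eps.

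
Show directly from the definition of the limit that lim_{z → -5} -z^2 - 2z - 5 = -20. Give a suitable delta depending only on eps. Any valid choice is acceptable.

delta = min(1, eps/9)

Suppose eps > 0. We want delta > 0 such that 0 < |z + 5| < delta implies |(-z^2 - 2z - 5) + 20| < eps.
(-z^2 - 2z - 5) + 20 = -z^2 - 2z + 15 = (z + 5)(-z + 3).
So |(-z^2 - 2z - 5) + 20| = |z + 5|·|-z + 3|.
Assume first that |z + 5| < 1, so |z| < 6. Then |-z + 3| ≤ 6 + 3 = 9.
Hence |(-z^2 - 2z - 5) + 20| ≤ 9|z + 5| < eps provided |z + 5| < eps/9.
Choosing delta = min(1, eps/9) ensures both conditions, hence |(-z^2 - 2z - 5) + 20| < eps.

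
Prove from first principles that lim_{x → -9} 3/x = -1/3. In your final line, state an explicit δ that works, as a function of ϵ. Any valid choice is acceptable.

Suppose ϵ > 0. We seek δ > 0 such that 0 < |x + 9| < δ implies |3/x + 1/3| < ϵ.
|3/x + 1/3| = 3·|-9 − x|/(9·|x|) = 3|x + 9|/(9|x|).
Require δ ≤ 9/2 so that |x| > 9 − 9/2 = 9/2, hence 9|x| > 81/2.
Then |3/x + 1/3| < 3|x + 9|/(81/2), which is < ϵ when |x + 9| < (27/2)ϵ.
Take δ = min(9/2, (27/2)ϵ). Then 0 < |x + 9| < δ gives both |x + 9| < 9/2 and |x + 9| < (27/2)ϵ, so |3/x + 1/3| < ϵ.

δ = min(9/2, (27/2)ϵ)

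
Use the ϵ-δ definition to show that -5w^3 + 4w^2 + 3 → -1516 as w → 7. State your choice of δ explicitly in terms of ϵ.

δ = min(1, ϵ/785)

Fix ϵ > 0. We want δ > 0 such that 0 < |w − 7| < δ implies |(-5w^3 + 4w^2 + 3) + 1516| < ϵ.
(-5w^3 + 4w^2 + 3) + 1516 = -5w^3 + 4w^2 + 1519 = (w − 7)(-5w^2 - 31w - 217).
So |(-5w^3 + 4w^2 + 3) + 1516| = |w − 7|·|-5w^2 - 31w - 217|.
Require δ ≤ 1. Then |w − 7| < 1 gives |w| < 8, and by the triangle inequality |-5w^2 - 31w - 217| ≤ 5·8^2 + 31·8 + 217 = 785.
Hence |(-5w^3 + 4w^2 + 3) + 1516| ≤ 785|w − 7| < ϵ provided |w − 7| < ϵ/785.
Take δ = min(1, ϵ/785). Then 0 < |w − 7| < δ gives both |w − 7| < 1 and |w − 7| < ϵ/785, so |(-5w^3 + 4w^2 + 3) + 1516| < ϵ.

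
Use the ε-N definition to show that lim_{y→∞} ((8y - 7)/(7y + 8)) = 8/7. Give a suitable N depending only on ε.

Suppose ε > 0. We seek N > 0 such that y > N implies |(8y - 7)/(7y + 8) − (8/7)| < ε.
(8y - 7)/(7y + 8) − (8/7) = (7(8y - 7) − 8(7y + 8)) / (7(7y + 8)) = -113/(7(7y + 8)).
For y > 0 we have 7y + 8 > 7y, so |(8y - 7)/(7y + 8) − (8/7)| = 113/(7(7y + 8)) < 113/(7·7y) = (113/49)/y.
Thus |(8y - 7)/(7y + 8) − (8/7)| < ε whenever y > (113/49)/ε.
Take N = (113/49)/ε. If y > N then |(8y - 7)/(7y + 8) − (8/7)| < (113/49)/y < ε.

N = (113/49)/ε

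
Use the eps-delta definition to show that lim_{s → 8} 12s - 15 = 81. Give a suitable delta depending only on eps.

Suppose eps > 0. We need delta > 0 so that 0 < |s − 8| < delta implies |(12s - 15) − 81| < eps.
|(12s - 15) − 81| = |12s - 96| = 12|s − 8|.
Thus it suffices that |s − 8| < eps/12.
Take delta = eps/12. If 0 < |s − 8| < delta then |(12s - 15) − 81| = 12|s − 8| < 12·(eps/12) = eps.

delta = eps/12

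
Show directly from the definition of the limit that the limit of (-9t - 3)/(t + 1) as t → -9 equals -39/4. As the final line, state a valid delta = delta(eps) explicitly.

Let eps > 0 be given. We want delta > 0 with 0 < |t + 9| < delta ⇒ |(-9t - 3)/(t + 1) + 39/4| < eps.
Combining over a common denominator, (-9t - 3)/(t + 1) + 39/4 = [(-9t - 3)·(-8) − 78·(t + 1)] / [(-8)·(t + 1)] = -6(t + 9) / ((-8)(t + 1)).
So |(-9t - 3)/(t + 1) + 39/4| = 6|t + 9| / (8·|t + 1|).
Require delta ≤ 4, so |t + 1| ≥ |-8| − |t + 9| > 8 − 4 = 4.
Hence |(-9t - 3)/(t + 1) + 39/4| < 6|t + 9|/(8·4) = (3/16)|t + 9|, which is < eps once |t + 9| < (16/3)eps.
Take delta = min(4, (16/3)eps). Then 0 < |t + 9| < delta forces both bounds, so |(-9t - 3)/(t + 1) + 39/4| < eps.

delta = min(4, (16/3)eps)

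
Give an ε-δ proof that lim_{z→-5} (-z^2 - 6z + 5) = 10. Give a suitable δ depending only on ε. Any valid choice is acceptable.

δ = min(1, ε/7)

Suppose ε > 0. We want δ > 0 such that 0 < |z + 5| < δ implies |(-z^2 - 6z + 5) − 10| < ε.
(-z^2 - 6z + 5) − 10 = -z^2 - 6z - 5 = (z + 5)(-z - 1).
So |(-z^2 - 6z + 5) − 10| = |z + 5|·|-z - 1|.
Require δ ≤ 1. Then |z + 5| < 1 gives |z| < 6, and by the triangle inequality |-z - 1| ≤ 6 + 1 = 7.
Hence |(-z^2 - 6z + 5) − 10| ≤ 7|z + 5| < ε provided |z + 5| < ε/7.
Choosing δ = min(1, ε/7) ensures both conditions, hence |(-z^2 - 6z + 5) − 10| < ε.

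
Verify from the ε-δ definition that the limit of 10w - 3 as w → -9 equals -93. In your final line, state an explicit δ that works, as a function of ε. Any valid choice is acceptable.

Let ε > 0. We need δ > 0 so that 0 < |w + 9| < δ implies |(10w - 3) + 93| < ε.
|(10w - 3) + 93| = |10w + 90| = 10|w + 9|.
Thus it suffices that |w + 9| < ε/10.
Choosing δ = ε/10 gives |(10w - 3) + 93| = 10|w + 9| < ε whenever |w + 9| < δ.

δ = ε/10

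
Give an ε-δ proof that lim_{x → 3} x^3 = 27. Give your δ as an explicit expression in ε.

δ = min(1, ε/37)

Suppose ε > 0. We seek δ > 0 with 0 < |x − 3| < δ ⇒ |x^3 − 27| < ε.
Factor: x^3 − 27 = (x − 3)(x^2 + 3x + 9), so |x^3 − 27| = |x − 3|·|x^2 + 3x + 9|.
Impose δ ≤ 1 so that |x| < 4; then |x^2 + 3x + 9| ≤ 37.
Hence |x^3 − 27| ≤ 37|x − 3|, which is < ε once |x − 3| < ε/37.
Take δ = min(1, ε/37). If 0 < |x − 3| < δ then both bounds hold and |x^3 − 27| ≤ 37|x − 3| < 37·(ε/37) = ε.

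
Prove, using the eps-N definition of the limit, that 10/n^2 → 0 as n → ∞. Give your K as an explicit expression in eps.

K = (10/eps)^{1/2}

Let eps > 0. For n ≥ 1, |10/n^2 − 0| = 10/n^2.
10/n^2 < eps ⇔ n^2 > 10/eps ⇔ n > (10/eps)^{1/2}.
Take K = (10/eps)^{1/2}. Then n > K implies 10/n^2 < eps.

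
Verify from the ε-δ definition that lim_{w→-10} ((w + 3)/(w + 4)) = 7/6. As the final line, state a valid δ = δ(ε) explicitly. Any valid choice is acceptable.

Let ε > 0 be given. We want δ > 0 with 0 < |w + 10| < δ ⇒ |(w + 3)/(w + 4) − (7/6)| < ε.
Combining over a common denominator, (w + 3)/(w + 4) − (7/6) = [(w + 3)·(-6) − (-7)·(w + 4)] / [(-6)·(w + 4)] = 1(w + 10) / ((-6)(w + 4)).
So |(w + 3)/(w + 4) − (7/6)| = |w + 10| / (6·|w + 4|).
Require δ ≤ 3, so |w + 4| ≥ |-6| − |w + 10| > 6 − 3 = 3.
Hence |(w + 3)/(w + 4) − (7/6)| < |w + 10|/(6·3) = (1/18)|w + 10|, which is < ε once |w + 10| < 18ε.
Take δ = min(3, 18ε). Then 0 < |w + 10| < δ forces both bounds, so |(w + 3)/(w + 4) − (7/6)| < ε.

δ = min(3, 18ε)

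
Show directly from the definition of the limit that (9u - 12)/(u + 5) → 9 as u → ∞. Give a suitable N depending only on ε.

N = 57/ε

Let ε > 0. We seek N > 0 such that u > N implies |(9u - 12)/(u + 5) − 9| < ε.
(9u - 12)/(u + 5) − 9 = ((9u - 12) − 9(u + 5)) / ((u + 5)) = -57/((u + 5)).
For u > 0 we have u + 5 > u, so |(9u - 12)/(u + 5) − 9| = 57/((u + 5)) < 57/(u) = 57/u.
Thus |(9u - 12)/(u + 5) − 9| < ε whenever u > 57/ε.
Take N = 57/ε. If u > N then |(9u - 12)/(u + 5) − 9| < 57/u < ε.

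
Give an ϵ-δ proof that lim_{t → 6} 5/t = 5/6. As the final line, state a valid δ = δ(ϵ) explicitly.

δ = min(3, (18/5)ϵ)

Let ϵ > 0. We seek δ > 0 such that 0 < |t − 6| < δ implies |5/t − (5/6)| < ϵ.
|5/t − (5/6)| = 5·|6 − t|/(6·|t|) = 5|t − 6|/(6|t|).
Restrict δ ≤ 3. Then |t − 6| < 3 gives |t| > 3, so 6|t| > 18.
Then |5/t − (5/6)| < 5|t − 6|/18, which is < ϵ when |t − 6| < (18/5)ϵ.
Take δ = min(3, (18/5)ϵ). Then 0 < |t − 6| < δ gives both |t − 6| < 3 and |t − 6| < (18/5)ϵ, so |5/t − (5/6)| < ϵ.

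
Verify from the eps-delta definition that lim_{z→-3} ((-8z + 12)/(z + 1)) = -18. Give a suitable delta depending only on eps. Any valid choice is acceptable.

Let eps > 0 be given. We want delta > 0 with 0 < |z + 3| < delta ⇒ |(-8z + 12)/(z + 1) + 18| < eps.
Combining over a common denominator, (-8z + 12)/(z + 1) + 18 = [(-8z + 12)·(-2) − 36·(z + 1)] / [(-2)·(z + 1)] = -20(z + 3) / ((-2)(z + 1)).
So |(-8z + 12)/(z + 1) + 18| = 20|z + 3| / (2·|z + 1|).
Require delta ≤ 1, so |z + 1| ≥ |-2| − |z + 3| > 2 − 1 = 1.
Hence |(-8z + 12)/(z + 1) + 18| < 20|z + 3|/(2·1) = 10|z + 3|, which is < eps once |z + 3| < (1/10)eps.
Take delta = min(1, (1/10)eps). Then 0 < |z + 3| < delta forces both bounds, so |(-8z + 12)/(z + 1) + 18| < eps.

delta = min(1, (1/10)eps)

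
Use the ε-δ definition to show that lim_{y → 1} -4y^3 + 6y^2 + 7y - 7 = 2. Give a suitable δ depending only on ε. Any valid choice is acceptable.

δ = min(1, ε/29)

Fix ε > 0. We want δ > 0 such that 0 < |y − 1| < δ implies |(-4y^3 + 6y^2 + 7y - 7) − 2| < ε.
(-4y^3 + 6y^2 + 7y - 7) − 2 = -4y^3 + 6y^2 + 7y - 9 = (y − 1)(-4y^2 + 2y + 9).
So |(-4y^3 + 6y^2 + 7y - 7) − 2| = |y − 1|·|-4y^2 + 2y + 9|.
Require δ ≤ 1. Then |y − 1| < 1 gives |y| < 2, and by the triangle inequality |-4y^2 + 2y + 9| ≤ 4·2^2 + 2·2 + 9 = 29.
Hence |(-4y^3 + 6y^2 + 7y - 7) − 2| ≤ 29|y − 1| < ε provided |y − 1| < ε/29.
Take δ = min(1, ε/29). Then 0 < |y − 1| < δ gives both |y − 1| < 1 and |y − 1| < ε/29, so |(-4y^3 + 6y^2 + 7y - 7) − 2| < ε.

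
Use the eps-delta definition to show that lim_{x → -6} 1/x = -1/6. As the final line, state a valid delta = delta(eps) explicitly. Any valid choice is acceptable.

delta = min(3, 18eps)

Let eps > 0 be given. We seek delta > 0 such that 0 < |x + 6| < delta implies |1/x + 1/6| < eps.
|1/x + 1/6| = |-6 − x|/(6·|x|) = |x + 6|/(6|x|).
Restrict delta ≤ 3. Then |x + 6| < 3 gives |x| > 3, so 6|x| > 18.
Then |1/x + 1/6| < |x + 6|/18, which is < eps when |x + 6| < 18eps.
Take delta = min(3, 18eps). Then 0 < |x + 6| < delta gives both |x + 6| < 3 and |x + 6| < 18eps, so |1/x + 1/6| < eps.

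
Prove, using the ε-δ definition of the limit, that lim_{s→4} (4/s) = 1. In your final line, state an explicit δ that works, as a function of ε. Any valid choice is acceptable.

δ = min(2, 2ε)

Let ε > 0. We seek δ > 0 such that 0 < |s − 4| < δ implies |4/s − 1| < ε.
|4/s − 1| = 4·|4 − s|/(4·|s|) = 4|s − 4|/(4|s|).
Require δ ≤ 2 so that |s| > 4 − 2 = 2, hence 4|s| > 8.
Then |4/s − 1| < 4|s − 4|/8, which is < ε when |s − 4| < 2ε.
Take δ = min(2, 2ε). Then 0 < |s − 4| < δ gives both |s − 4| < 2 and |s − 4| < 2ε, so |4/s − 1| < ε.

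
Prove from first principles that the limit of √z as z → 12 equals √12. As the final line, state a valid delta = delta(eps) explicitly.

Fix eps > 0. We want delta > 0 such that 0 < |z − 12| < delta implies |√z − √12| < eps.
Rationalise: √z − √12 = (z − 12)/(√z + √12), so |√z − √12| = |z − 12|/(√z + √12).
Restrict delta ≤ 12 so that |z − 12| < 12 forces z > 0, and then √z + √12 > √12.
Hence |√z − √12| < |z − 12|/√12, which is < eps once |z − 12| < √12·eps.
Take delta = min(12, √12·eps). If 0 < |z − 12| < delta then z > 0 and |√z − √12| < |z − 12|/√12 < eps.

delta = min(12, √12·eps)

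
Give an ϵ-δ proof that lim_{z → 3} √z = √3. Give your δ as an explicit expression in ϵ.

Let ϵ > 0. We want δ > 0 such that 0 < |z − 3| < δ implies |√z − √3| < ϵ.
Rationalise: √z − √3 = (z − 3)/(√z + √3), so |√z − √3| = |z − 3|/(√z + √3).
Restrict δ ≤ 3 so that |z − 3| < 3 forces z > 0, and then √z + √3 > √3.
Hence |√z − √3| < |z − 3|/√3, which is < ϵ once |z − 3| < √3·ϵ.
Take δ = min(3, √3·ϵ). If 0 < |z − 3| < δ then z > 0 and |√z − √3| < |z − 3|/√3 < ϵ.

δ = min(3, √3·ϵ)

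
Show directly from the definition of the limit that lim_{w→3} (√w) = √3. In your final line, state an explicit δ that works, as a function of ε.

δ = min(3, √3·ε)

Suppose ε > 0. We want δ > 0 such that 0 < |w − 3| < δ implies |√w − √3| < ε.
Rationalise: √w − √3 = (w − 3)/(√w + √3), so |√w − √3| = |w − 3|/(√w + √3).
Restrict δ ≤ 3 so that |w − 3| < 3 forces w > 0, and then √w + √3 > √3.
Hence |√w − √3| < |w − 3|/√3, which is < ε once |w − 3| < √3·ε.
Take δ = min(3, √3·ε). If 0 < |w − 3| < δ then w > 0 and |√w − √3| < |w − 3|/√3 < ε.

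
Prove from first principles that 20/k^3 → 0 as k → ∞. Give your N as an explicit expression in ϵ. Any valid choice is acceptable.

Let ϵ > 0. For k ≥ 1, |20/k^3 − 0| = 20/k^3.
20/k^3 < ϵ ⇔ k^3 > 20/ϵ ⇔ k > (20/ϵ)^{1/3}.
Take N = (20/ϵ)^{1/3}. Then k > N implies 20/k^3 < ϵ.

N = (20/ϵ)^{1/3}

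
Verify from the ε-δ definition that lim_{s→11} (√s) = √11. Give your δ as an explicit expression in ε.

Suppose ε > 0. We want δ > 0 such that 0 < |s − 11| < δ implies |√s − √11| < ε.
Rationalise: √s − √11 = (s − 11)/(√s + √11), so |√s − √11| = |s − 11|/(√s + √11).
Restrict δ ≤ 11 so that |s − 11| < 11 forces s > 0, and then √s + √11 > √11.
Hence |√s − √11| < |s − 11|/√11, which is < ε once |s − 11| < √11·ε.
Take δ = min(11, √11·ε). If 0 < |s − 11| < δ then s > 0 and |√s − √11| < |s − 11|/√11 < ε.

δ = min(11, √11·ε)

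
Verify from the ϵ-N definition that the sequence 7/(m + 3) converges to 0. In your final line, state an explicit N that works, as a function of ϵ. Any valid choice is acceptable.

N = 7/ϵ

Suppose ϵ > 0. For m ≥ 1, |7/(m + 3) − 0| = 7/(m + 3) ≤ 7/m.
We need 7/m < ϵ, i.e. m > 7/ϵ.
Take N = 7/ϵ. If m > N then |7/(m + 3)| ≤ 7/m < ϵ.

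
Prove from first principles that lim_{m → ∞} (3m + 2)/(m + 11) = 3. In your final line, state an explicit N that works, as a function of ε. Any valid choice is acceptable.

N = 31/ε

Let ε > 0 be given. For m ≥ 1, |(3m + 2)/(m + 11) − 3| = |-31|/((m + 11)) = 31/((m + 11)).
Since m + 11 ≥ m for m ≥ 1, this is ≤ 31/(m) = 31/m.
So |(3m + 2)/(m + 11) − 3| < ε whenever m > 31/ε.
Take N = 31/ε. If m > N then |(3m + 2)/(m + 11) − 3| ≤ 31/m < ε.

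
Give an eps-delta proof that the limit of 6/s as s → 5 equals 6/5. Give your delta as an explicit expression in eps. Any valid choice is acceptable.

Fix eps > 0. We seek delta > 0 such that 0 < |s − 5| < delta implies |6/s − (6/5)| < eps.
|6/s − (6/5)| = 6·|5 − s|/(5·|s|) = 6|s − 5|/(5|s|).
Require delta ≤ 5/2 so that |s| > 5 − 5/2 = 5/2, hence 5|s| > 25/2.
Then |6/s − (6/5)| < 6|s − 5|/(25/2), which is < eps when |s − 5| < (25/12)eps.
Take delta = min(5/2, (25/12)eps). Then 0 < |s − 5| < delta gives both |s − 5| < 5/2 and |s − 5| < (25/12)eps, so |6/s − (6/5)| < eps.

delta = min(5/2, (25/12)eps)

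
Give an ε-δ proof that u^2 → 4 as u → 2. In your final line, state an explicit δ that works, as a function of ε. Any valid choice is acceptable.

δ = min(2, ε/6)

Let ε > 0 be given. We seek δ > 0 with 0 < |u − 2| < δ ⇒ |u^2 − 4| < ε.
Factor: u^2 − 4 = (u − 2)(u + 2), so |u^2 − 4| = |u − 2|·|u + 2|.
Impose δ ≤ 2 so that |u| < 4; then |u + 2| ≤ 6.
Hence |u^2 − 4| ≤ 6|u − 2|, which is < ε once |u − 2| < ε/6.
Take δ = min(2, ε/6). If 0 < |u − 2| < δ then both bounds hold and |u^2 − 4| ≤ 6|u − 2| < 6·(ε/6) = ε.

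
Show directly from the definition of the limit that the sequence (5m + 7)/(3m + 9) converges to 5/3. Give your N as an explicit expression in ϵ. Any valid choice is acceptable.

Fix ϵ > 0. For m ≥ 1, |(5m + 7)/(3m + 9) − (5/3)| = |-24|/(3(3m + 9)) = 24/(3(3m + 9)).
Since 3m + 9 ≥ 3m for m ≥ 1, this is ≤ 24/(3·3m) = (8/3)/m.
So |(5m + 7)/(3m + 9) − (5/3)| < ϵ whenever m > (8/3)/ϵ.
Take N = (8/3)/ϵ. If m > N then |(5m + 7)/(3m + 9) − (5/3)| ≤ (8/3)/m < ϵ.

N = (8/3)/ϵ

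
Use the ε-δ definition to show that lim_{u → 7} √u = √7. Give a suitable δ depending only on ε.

Suppose ε > 0. We want δ > 0 such that 0 < |u − 7| < δ implies |√u − √7| < ε.
Rationalise: √u − √7 = (u − 7)/(√u + √7), so |√u − √7| = |u − 7|/(√u + √7).
Restrict δ ≤ 7 so that |u − 7| < 7 forces u > 0, and then √u + √7 > √7.
Hence |√u − √7| < |u − 7|/√7, which is < ε once |u − 7| < √7·ε.
Take δ = min(7, √7·ε). If 0 < |u − 7| < δ then u > 0 and |√u − √7| < |u − 7|/√7 < ε.

δ = min(7, √7·ε)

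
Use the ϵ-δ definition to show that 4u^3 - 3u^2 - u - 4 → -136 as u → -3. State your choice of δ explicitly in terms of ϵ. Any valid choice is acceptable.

δ = min(1, ϵ/168)

Suppose ϵ > 0. We want δ > 0 such that 0 < |u + 3| < δ implies |(4u^3 - 3u^2 - u - 4) + 136| < ϵ.
(4u^3 - 3u^2 - u - 4) + 136 = 4u^3 - 3u^2 - u + 132 = (u + 3)(4u^2 - 15u + 44).
So |(4u^3 - 3u^2 - u - 4) + 136| = |u + 3|·|4u^2 - 15u + 44|.
Assume first that |u + 3| < 1, so |u| < 4. Then |4u^2 - 15u + 44| ≤ 4·4^2 + 15·4 + 44 = 168.
Hence |(4u^3 - 3u^2 - u - 4) + 136| ≤ 168|u + 3| < ϵ provided |u + 3| < ϵ/168.
Choosing δ = min(1, ϵ/168) ensures both conditions, hence |(4u^3 - 3u^2 - u - 4) + 136| < ϵ.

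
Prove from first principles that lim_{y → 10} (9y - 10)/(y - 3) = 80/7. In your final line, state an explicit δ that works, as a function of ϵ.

δ = min(7/2, (49/34)ϵ)

Fix ϵ > 0. We want δ > 0 with 0 < |y − 10| < δ ⇒ |(9y - 10)/(y - 3) − (80/7)| < ϵ.
Combining over a common denominator, (9y - 10)/(y - 3) − (80/7) = [(9y - 10)·7 − 80·(y - 3)] / [7·(y - 3)] = -17(y − 10) / (7(y - 3)).
So |(9y - 10)/(y - 3) − (80/7)| = 17|y − 10| / (7·|y − 3|).
Restrict δ ≤ 7/2. Then |y − 10| < 7/2 gives |y − 3| = |(y − 10) + 7| ≥ 7 − 7/2 = 7/2.
Hence |(9y - 10)/(y - 3) − (80/7)| < 17|y − 10|/(7·(7/2)) = (34/49)|y − 10|, which is < ϵ once |y − 10| < (49/34)ϵ.
Take δ = min(7/2, (49/34)ϵ). Then 0 < |y − 10| < δ forces both bounds, so |(9y - 10)/(y - 3) − (80/7)| < ϵ.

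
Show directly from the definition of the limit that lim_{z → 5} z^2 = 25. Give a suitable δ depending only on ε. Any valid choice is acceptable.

δ = min(2, ε/12)

Suppose ε > 0. We seek δ > 0 with 0 < |z − 5| < δ ⇒ |z^2 − 25| < ε.
Factor: z^2 − 25 = (z − 5)(z + 5), so |z^2 − 25| = |z − 5|·|z + 5|.
Impose δ ≤ 2 so that |z| < 7; then |z + 5| ≤ 12.
Hence |z^2 − 25| ≤ 12|z − 5|, which is < ε once |z − 5| < ε/12.
Take δ = min(2, ε/12). If 0 < |z − 5| < δ then both bounds hold and |z^2 − 25| ≤ 12|z − 5| < 12·(ε/12) = ε.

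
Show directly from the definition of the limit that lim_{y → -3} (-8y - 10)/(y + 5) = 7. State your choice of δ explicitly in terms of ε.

δ = min(1, (1/15)ε)

Let ε > 0 be given. We want δ > 0 with 0 < |y + 3| < δ ⇒ |(-8y - 10)/(y + 5) − 7| < ε.
Combining over a common denominator, (-8y - 10)/(y + 5) − 7 = [(-8y - 10)·2 − 14·(y + 5)] / [2·(y + 5)] = -30(y + 3) / (2(y + 5)).
So |(-8y - 10)/(y + 5) − 7| = 30|y + 3| / (2·|y + 5|).
Restrict δ ≤ 1. Then |y + 3| < 1 gives |y + 5| = |(y + 3) + 2| ≥ 2 − 1 = 1.
Hence |(-8y - 10)/(y + 5) − 7| < 30|y + 3|/(2·1) = 15|y + 3|, which is < ε once |y + 3| < (1/15)ε.
Take δ = min(1, (1/15)ε). Then 0 < |y + 3| < δ forces both bounds, so |(-8y - 10)/(y + 5) − 7| < ε.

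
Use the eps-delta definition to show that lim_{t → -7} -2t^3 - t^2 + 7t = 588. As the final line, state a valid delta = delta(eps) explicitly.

delta = min(1, eps/316)

Suppose eps > 0. We want delta > 0 such that 0 < |t + 7| < delta implies |(-2t^3 - t^2 + 7t) − 588| < eps.
(-2t^3 - t^2 + 7t) − 588 = -2t^3 - t^2 + 7t - 588 = (t + 7)(-2t^2 + 13t - 84).
So |(-2t^3 - t^2 + 7t) − 588| = |t + 7|·|-2t^2 + 13t - 84|.
Assume first that |t + 7| < 1, so |t| < 8. Then |-2t^2 + 13t - 84| ≤ 2·8^2 + 13·8 + 84 = 316.
Hence |(-2t^3 - t^2 + 7t) − 588| ≤ 316|t + 7| < eps provided |t + 7| < eps/316.
Take delta = min(1, eps/316). Then 0 < |t + 7| < delta gives both |t + 7| < 1 and |t + 7| < eps/316, so |(-2t^3 - t^2 + 7t) − 588| < eps.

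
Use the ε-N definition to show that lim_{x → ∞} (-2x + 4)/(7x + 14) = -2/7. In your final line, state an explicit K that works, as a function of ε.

Let ε > 0 be given. We seek K > 0 such that x > K implies |(-2x + 4)/(7x + 14) + 2/7| < ε.
(-2x + 4)/(7x + 14) + 2/7 = (7(-2x + 4) − (-2)(7x + 14)) / (7(7x + 14)) = 56/(7(7x + 14)).
For x > 0 we have 7x + 14 > 7x, so |(-2x + 4)/(7x + 14) + 2/7| = 56/(7(7x + 14)) < 56/(7·7x) = (8/7)/x.
Thus |(-2x + 4)/(7x + 14) + 2/7| < ε whenever x > (8/7)/ε.
Take K = (8/7)/ε. If x > K then |(-2x + 4)/(7x + 14) + 2/7| < (8/7)/x < ε.

K = (8/7)/ε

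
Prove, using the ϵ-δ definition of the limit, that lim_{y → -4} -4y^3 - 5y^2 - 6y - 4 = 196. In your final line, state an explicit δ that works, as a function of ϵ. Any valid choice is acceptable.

δ = min(1, ϵ/205)

Let ϵ > 0 be given. We want δ > 0 such that 0 < |y + 4| < δ implies |(-4y^3 - 5y^2 - 6y - 4) − 196| < ϵ.
(-4y^3 - 5y^2 - 6y - 4) − 196 = -4y^3 - 5y^2 - 6y - 200 = (y + 4)(-4y^2 + 11y - 50).
So |(-4y^3 - 5y^2 - 6y - 4) − 196| = |y + 4|·|-4y^2 + 11y - 50|.
Assume first that |y + 4| < 1, so |y| < 5. Then |-4y^2 + 11y - 50| ≤ 4·5^2 + 11·5 + 50 = 205.
Hence |(-4y^3 - 5y^2 - 6y - 4) − 196| ≤ 205|y + 4| < ϵ provided |y + 4| < ϵ/205.
Choosing δ = min(1, ϵ/205) ensures both conditions, hence |(-4y^3 - 5y^2 - 6y - 4) − 196| < ϵ.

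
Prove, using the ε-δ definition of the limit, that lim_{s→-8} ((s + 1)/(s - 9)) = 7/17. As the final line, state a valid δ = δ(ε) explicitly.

δ = min(17/2, (289/20)ε)

Let ε > 0 be given. We want δ > 0 with 0 < |s + 8| < δ ⇒ |(s + 1)/(s - 9) − (7/17)| < ε.
Combining over a common denominator, (s + 1)/(s - 9) − (7/17) = [(s + 1)·(-17) − (-7)·(s - 9)] / [(-17)·(s - 9)] = -10(s + 8) / ((-17)(s - 9)).
So |(s + 1)/(s - 9) − (7/17)| = 10|s + 8| / (17·|s − 9|).
Restrict δ ≤ 17/2. Then |s + 8| < 17/2 gives |s − 9| = |(s + 8) + (-17)| ≥ 17 − 17/2 = 17/2.
Hence |(s + 1)/(s - 9) − (7/17)| < 10|s + 8|/(17·(17/2)) = (20/289)|s + 8|, which is < ε once |s + 8| < (289/20)ε.
Take δ = min(17/2, (289/20)ε). Then 0 < |s + 8| < δ forces both bounds, so |(s + 1)/(s - 9) − (7/17)| < ε.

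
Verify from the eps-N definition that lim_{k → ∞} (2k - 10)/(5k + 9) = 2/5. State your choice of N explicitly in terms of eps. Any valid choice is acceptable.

Fix eps > 0. For k ≥ 1, |(2k - 10)/(5k + 9) − (2/5)| = |-68|/(5(5k + 9)) = 68/(5(5k + 9)).
Since 5k + 9 ≥ 5k for k ≥ 1, this is ≤ 68/(5·5k) = (68/25)/k.
So |(2k - 10)/(5k + 9) − (2/5)| < eps whenever k > (68/25)/eps.
Take N = (68/25)/eps. If k > N then |(2k - 10)/(5k + 9) − (2/5)| ≤ (68/25)/k < eps.

N = (68/25)/eps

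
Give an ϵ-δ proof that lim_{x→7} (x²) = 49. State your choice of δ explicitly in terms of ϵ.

δ = min(2, ϵ/16)

Let ϵ > 0. We seek δ > 0 with 0 < |x − 7| < δ ⇒ |x² − 49| < ϵ.
Factor: x² − 49 = (x − 7)(x + 7), so |x² − 49| = |x − 7|·|x + 7|.
Impose δ ≤ 2 so that |x| < 9; then |x + 7| ≤ 16.
Hence |x² − 49| ≤ 16|x − 7|, which is < ϵ once |x − 7| < ϵ/16.
Take δ = min(2, ϵ/16). If 0 < |x − 7| < δ then both bounds hold and |x² − 49| ≤ 16|x − 7| < 16·(ϵ/16) = ϵ.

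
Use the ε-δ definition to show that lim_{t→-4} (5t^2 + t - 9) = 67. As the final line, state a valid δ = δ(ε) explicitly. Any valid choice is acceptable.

Suppose ε > 0. We want δ > 0 such that 0 < |t + 4| < δ implies |(5t^2 + t - 9) − 67| < ε.
(5t^2 + t - 9) − 67 = 5t^2 + t - 76 = (t + 4)(5t - 19).
So |(5t^2 + t - 9) − 67| = |t + 4|·|5t - 19|.
Require δ ≤ 2. Then |t + 4| < 2 gives |t| < 6, and by the triangle inequality |5t - 19| ≤ 5·6 + 19 = 49.
Hence |(5t^2 + t - 9) − 67| ≤ 49|t + 4| < ε provided |t + 4| < ε/49.
Take δ = min(2, ε/49). Then 0 < |t + 4| < δ gives both |t + 4| < 2 and |t + 4| < ε/49, so |(5t^2 + t - 9) − 67| < ε.

δ = min(2, ε/49)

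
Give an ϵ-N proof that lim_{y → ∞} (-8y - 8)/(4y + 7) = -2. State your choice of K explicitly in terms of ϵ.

K = (3/2)/ϵ

Let ϵ > 0. We seek K > 0 such that y > K implies |(-8y - 8)/(4y + 7) + 2| < ϵ.
(-8y - 8)/(4y + 7) + 2 = (4(-8y - 8) − (-8)(4y + 7)) / (4(4y + 7)) = 24/(4(4y + 7)).
For y > 0 we have 4y + 7 > 4y, so |(-8y - 8)/(4y + 7) + 2| = 24/(4(4y + 7)) < 24/(4·4y) = (3/2)/y.
Thus |(-8y - 8)/(4y + 7) + 2| < ϵ whenever y > (3/2)/ϵ.
Take K = (3/2)/ϵ. If y > K then |(-8y - 8)/(4y + 7) + 2| < (3/2)/y < ϵ.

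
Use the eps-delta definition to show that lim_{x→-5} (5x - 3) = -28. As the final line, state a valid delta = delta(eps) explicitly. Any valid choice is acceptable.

delta = eps/5

Fix eps > 0. We need delta > 0 so that 0 < |x + 5| < delta implies |(5x - 3) + 28| < eps.
|(5x - 3) + 28| = |5x + 25| = 5|x + 5|.
So 5|x + 5| < eps exactly when |x + 5| < eps/5.
Take delta = eps/5. If 0 < |x + 5| < delta then |(5x - 3) + 28| = 5|x + 5| < 5·(eps/5) = eps.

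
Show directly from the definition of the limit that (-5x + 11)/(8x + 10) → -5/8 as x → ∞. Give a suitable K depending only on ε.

K = (69/32)/ε

Let ε > 0 be given. We seek K > 0 such that x > K implies |(-5x + 11)/(8x + 10) + 5/8| < ε.
(-5x + 11)/(8x + 10) + 5/8 = (8(-5x + 11) − (-5)(8x + 10)) / (8(8x + 10)) = 138/(8(8x + 10)).
For x > 0 we have 8x + 10 > 8x, so |(-5x + 11)/(8x + 10) + 5/8| = 138/(8(8x + 10)) < 138/(8·8x) = (69/32)/x.
Thus |(-5x + 11)/(8x + 10) + 5/8| < ε whenever x > (69/32)/ε.
Take K = (69/32)/ε. If x > K then |(-5x + 11)/(8x + 10) + 5/8| < (69/32)/x < ε.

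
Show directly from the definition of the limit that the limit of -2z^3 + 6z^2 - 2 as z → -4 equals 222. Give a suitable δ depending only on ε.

Let ε > 0 be given. We want δ > 0 such that 0 < |z + 4| < δ implies |(-2z^3 + 6z^2 - 2) − 222| < ε.
(-2z^3 + 6z^2 - 2) − 222 = -2z^3 + 6z^2 - 224 = (z + 4)(-2z^2 + 14z - 56).
So |(-2z^3 + 6z^2 - 2) − 222| = |z + 4|·|-2z^2 + 14z - 56|.
Require δ ≤ 1. Then |z + 4| < 1 gives |z| < 5, and by the triangle inequality |-2z^2 + 14z - 56| ≤ 2·5^2 + 14·5 + 56 = 176.
Hence |(-2z^3 + 6z^2 - 2) − 222| ≤ 176|z + 4| < ε provided |z + 4| < ε/176.
Choosing δ = min(1, ε/176) ensures both conditions, hence |(-2z^3 + 6z^2 - 2) − 222| < ε.

δ = min(1, ε/176)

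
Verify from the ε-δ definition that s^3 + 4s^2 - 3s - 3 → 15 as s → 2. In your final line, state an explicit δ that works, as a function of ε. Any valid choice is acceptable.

Fix ε > 0. We want δ > 0 such that 0 < |s − 2| < δ implies |(s^3 + 4s^2 - 3s - 3) − 15| < ε.
(s^3 + 4s^2 - 3s - 3) − 15 = s^3 + 4s^2 - 3s - 18 = (s − 2)(s^2 + 6s + 9).
So |(s^3 + 4s^2 - 3s - 3) − 15| = |s − 2|·|s^2 + 6s + 9|.
Assume first that |s − 2| < 1, so |s| < 3. Then |s^2 + 6s + 9| ≤ 3^2 + 6·3 + 9 = 36.
Hence |(s^3 + 4s^2 - 3s - 3) − 15| ≤ 36|s − 2| < ε provided |s − 2| < ε/36.
Take δ = min(1, ε/36). Then 0 < |s − 2| < δ gives both |s − 2| < 1 and |s − 2| < ε/36, so |(s^3 + 4s^2 - 3s - 3) − 15| < ε.

δ = min(1, ε/36)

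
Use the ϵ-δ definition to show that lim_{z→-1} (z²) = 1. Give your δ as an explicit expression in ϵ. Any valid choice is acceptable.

Suppose ϵ > 0. We seek δ > 0 with 0 < |z + 1| < δ ⇒ |z² − 1| < ϵ.
Factor: z² − 1 = (z + 1)(z - 1), so |z² − 1| = |z + 1|·|z - 1|.
Restrict δ ≤ 1. Then |z + 1| < 1 gives |z| < 2, so by the triangle inequality |z - 1| ≤ 2 + 1 = 3.
Hence |z² − 1| ≤ 3|z + 1|, which is < ϵ once |z + 1| < ϵ/3.
Take δ = min(1, ϵ/3). If 0 < |z + 1| < δ then both bounds hold and |z² − 1| ≤ 3|z + 1| < 3·(ϵ/3) = ϵ.

δ = min(1, ϵ/3)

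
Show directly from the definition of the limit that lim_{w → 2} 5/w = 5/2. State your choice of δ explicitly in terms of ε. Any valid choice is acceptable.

δ = min(1, (2/5)ε)

Suppose ε > 0. We seek δ > 0 such that 0 < |w − 2| < δ implies |5/w − (5/2)| < ε.
|5/w − (5/2)| = 5·|2 − w|/(2·|w|) = 5|w − 2|/(2|w|).
Restrict δ ≤ 1. Then |w − 2| < 1 gives |w| > 1, so 2|w| > 2.
Then |5/w − (5/2)| < 5|w − 2|/2, which is < ε when |w − 2| < (2/5)ε.
Take δ = min(1, (2/5)ε). Then 0 < |w − 2| < δ gives both |w − 2| < 1 and |w − 2| < (2/5)ε, so |5/w − (5/2)| < ε.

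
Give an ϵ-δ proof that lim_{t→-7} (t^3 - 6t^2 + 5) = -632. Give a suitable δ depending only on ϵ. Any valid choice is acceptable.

δ = min(1, ϵ/259)

Let ϵ > 0 be given. We want δ > 0 such that 0 < |t + 7| < δ implies |(t^3 - 6t^2 + 5) + 632| < ϵ.
(t^3 - 6t^2 + 5) + 632 = t^3 - 6t^2 + 637 = (t + 7)(t^2 - 13t + 91).
So |(t^3 - 6t^2 + 5) + 632| = |t + 7|·|t^2 - 13t + 91|.
Require δ ≤ 1. Then |t + 7| < 1 gives |t| < 8, and by the triangle inequality |t^2 - 13t + 91| ≤ 8^2 + 13·8 + 91 = 259.
Hence |(t^3 - 6t^2 + 5) + 632| ≤ 259|t + 7| < ϵ provided |t + 7| < ϵ/259.
Choosing δ = min(1, ϵ/259) ensures both conditions, hence |(t^3 - 6t^2 + 5) + 632| < ϵ.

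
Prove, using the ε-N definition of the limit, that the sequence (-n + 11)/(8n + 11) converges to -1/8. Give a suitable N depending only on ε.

N = (99/64)/ε

Suppose ε > 0. For n ≥ 1, |(-n + 11)/(8n + 11) + 1/8| = |99|/(8(8n + 11)) = 99/(8(8n + 11)).
Since 8n + 11 ≥ 8n for n ≥ 1, this is ≤ 99/(8·8n) = (99/64)/n.
So |(-n + 11)/(8n + 11) + 1/8| < ε whenever n > (99/64)/ε.
Take N = (99/64)/ε. If n > N then |(-n + 11)/(8n + 11) + 1/8| ≤ (99/64)/n < ε.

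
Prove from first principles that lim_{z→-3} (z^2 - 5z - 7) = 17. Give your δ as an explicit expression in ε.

δ = min(2, ε/13)

Let ε > 0 be given. We want δ > 0 such that 0 < |z + 3| < δ implies |(z^2 - 5z - 7) − 17| < ε.
(z^2 - 5z - 7) − 17 = z^2 - 5z - 24 = (z + 3)(z - 8).
So |(z^2 - 5z - 7) − 17| = |z + 3|·|z - 8|.
Assume first that |z + 3| < 2, so |z| < 5. Then |z - 8| ≤ 5 + 8 = 13.
Hence |(z^2 - 5z - 7) − 17| ≤ 13|z + 3| < ε provided |z + 3| < ε/13.
Choosing δ = min(2, ε/13) ensures both conditions, hence |(z^2 - 5z - 7) − 17| < ε.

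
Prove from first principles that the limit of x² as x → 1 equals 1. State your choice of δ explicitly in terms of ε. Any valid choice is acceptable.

Fix ε > 0. We seek δ > 0 with 0 < |x − 1| < δ ⇒ |x² − 1| < ε.
Factor: x² − 1 = (x − 1)(x + 1), so |x² − 1| = |x − 1|·|x + 1|.
Impose δ ≤ 1 so that |x| < 2; then |x + 1| ≤ 3.
Hence |x² − 1| ≤ 3|x − 1|, which is < ε once |x − 1| < ε/3.
Take δ = min(1, ε/3). If 0 < |x − 1| < δ then both bounds hold and |x² − 1| ≤ 3|x − 1| < 3·(ε/3) = ε.

δ = min(1, ε/3)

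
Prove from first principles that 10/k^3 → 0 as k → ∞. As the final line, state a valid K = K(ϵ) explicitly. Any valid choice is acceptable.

Fix ϵ > 0. For k ≥ 1, |10/k^3 − 0| = 10/k^3.
10/k^3 < ϵ ⇔ k^3 > 10/ϵ ⇔ k > (10/ϵ)^{1/3}.
Take K = (10/ϵ)^{1/3}. Then k > K implies 10/k^3 < ϵ.

K = (10/ϵ)^{1/3}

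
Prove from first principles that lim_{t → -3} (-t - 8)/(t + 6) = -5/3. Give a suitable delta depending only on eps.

delta = min(3/2, (9/4)eps)

Let eps > 0. We want delta > 0 with 0 < |t + 3| < delta ⇒ |(-t - 8)/(t + 6) + 5/3| < eps.
Combining over a common denominator, (-t - 8)/(t + 6) + 5/3 = [(-t - 8)·3 − (-5)·(t + 6)] / [3·(t + 6)] = 2(t + 3) / (3(t + 6)).
So |(-t - 8)/(t + 6) + 5/3| = 2|t + 3| / (3·|t + 6|).
Restrict delta ≤ 3/2. Then |t + 3| < 3/2 gives |t + 6| = |(t + 3) + 3| ≥ 3 − 3/2 = 3/2.
Hence |(-t - 8)/(t + 6) + 5/3| < 2|t + 3|/(3·(3/2)) = (4/9)|t + 3|, which is < eps once |t + 3| < (9/4)eps.
Take delta = min(3/2, (9/4)eps). Then 0 < |t + 3| < delta forces both bounds, so |(-t - 8)/(t + 6) + 5/3| < eps.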